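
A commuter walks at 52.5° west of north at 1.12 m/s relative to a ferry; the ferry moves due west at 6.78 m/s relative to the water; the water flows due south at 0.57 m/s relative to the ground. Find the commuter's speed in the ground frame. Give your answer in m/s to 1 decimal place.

In east/north components (m/s): commuter relative to ferry = (-0.889, 0.682); ferry relative to water = (-6.780, 0.000); water relative to ground = (0.000, -0.570).
Sum = (-7.669, 0.112) m/s.
Speed = |(-7.669, 0.112)| = 7.669 m/s.

7.7 m/s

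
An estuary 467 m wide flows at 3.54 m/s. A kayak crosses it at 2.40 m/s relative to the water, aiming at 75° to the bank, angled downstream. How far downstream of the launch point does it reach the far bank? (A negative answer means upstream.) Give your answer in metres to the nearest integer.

Perpendicular speed = 2.318 m/s; crossing time = 467 / 2.318 = 201.447 s.
Net downstream speed = 4.161 m/s.
Drift = 4.161 × 201.447 = 838.256 m (downstream).

838 m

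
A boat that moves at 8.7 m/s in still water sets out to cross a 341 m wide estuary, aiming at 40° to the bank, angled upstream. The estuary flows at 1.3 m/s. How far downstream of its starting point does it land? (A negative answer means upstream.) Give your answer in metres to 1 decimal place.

Perpendicular speed = 5.592 m/s; crossing time = 341 / 5.592 = 60.977 s.
Net downstream speed = -5.365 m/s.
Drift = -5.365 × 60.977 = -327.118 m (upstream).

-327.1 m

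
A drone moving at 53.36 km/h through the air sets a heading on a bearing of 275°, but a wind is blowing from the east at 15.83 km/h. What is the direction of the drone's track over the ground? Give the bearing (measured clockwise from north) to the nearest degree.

Taking east as x and north as y: velocity relative to the air = (-53.157, 4.651) km/h; the air relative to ground = (-15.830, 0.000) km/h.
Velocity relative to ground = (-53.157, 4.651) + (-15.830, 0.000) = (-68.987, 4.651) km/h.
Bearing = atan2(-68.99, 4.65) = 273.86° clockwise from north.

274°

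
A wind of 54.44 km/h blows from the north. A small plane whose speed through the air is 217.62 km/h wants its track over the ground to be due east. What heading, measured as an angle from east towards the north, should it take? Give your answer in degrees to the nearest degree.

The wind pushes perpendicular to the desired track; the heading must have a component into the wind equal to 54.44 km/h: 217.62 sin θ = 54.44.
sin θ = 0.2502, so θ = 14.487°.

14°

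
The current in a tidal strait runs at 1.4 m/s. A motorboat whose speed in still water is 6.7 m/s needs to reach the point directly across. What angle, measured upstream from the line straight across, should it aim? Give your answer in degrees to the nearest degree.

To cancel the current, the upstream component of the motorboat's velocity must equal the flow: 6.7 sin θ = 1.4.
sin θ = 1.4 / 6.7 = 0.2090.
θ = arcsin(0.2090) = 12.061°.

12°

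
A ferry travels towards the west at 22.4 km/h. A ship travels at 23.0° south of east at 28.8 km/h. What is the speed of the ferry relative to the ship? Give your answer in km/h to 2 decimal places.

Taking east as x and north as y: ferry velocity = (-22.400, 0.000) km/h; ship velocity = (26.511, -11.253) km/h.
Velocity of ferry relative to ship = (-22.400, 0.000) − (26.511, -11.253) = (-48.911, 11.253) km/h.
Magnitude = |(-48.911, 11.253)| = 50.188 km/h.

50.19 km/h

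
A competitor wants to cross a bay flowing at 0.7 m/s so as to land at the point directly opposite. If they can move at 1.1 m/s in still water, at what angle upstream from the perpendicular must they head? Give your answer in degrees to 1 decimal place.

To cancel the current, the upstream component of the competitor's velocity must equal the flow: 1.1 sin θ = 0.7.
sin θ = 0.7 / 1.1 = 0.6364.
θ = arcsin(0.6364) = 39.521°.

39.5°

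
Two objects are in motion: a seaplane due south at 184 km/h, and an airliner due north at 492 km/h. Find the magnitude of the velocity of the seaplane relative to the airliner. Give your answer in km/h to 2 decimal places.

676.00 km/h

Taking east as x and north as y: seaplane velocity = (0.000, -184.000) km/h; airliner velocity = (0.000, 492.000) km/h.
Velocity of seaplane relative to airliner = (0.000, -184.000) − (0.000, 492.000) = (0.000, -676.000) km/h.
Magnitude = |(0.000, -676.000)| = 676.000 km/h.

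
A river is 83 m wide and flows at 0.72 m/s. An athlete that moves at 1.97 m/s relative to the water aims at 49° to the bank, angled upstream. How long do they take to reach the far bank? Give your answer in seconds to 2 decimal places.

The component of the athlete's velocity perpendicular to the bank is 1.97 × sin 49° = 1.487 m/s.
The current is parallel to the bank, so it does not affect the crossing time.
Time = 83 / 1.487 = 55.825 s.

55.83 s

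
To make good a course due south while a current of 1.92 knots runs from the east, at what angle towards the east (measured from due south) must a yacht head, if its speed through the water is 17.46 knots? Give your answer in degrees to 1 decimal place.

6.3°

The current pushes perpendicular to the desired track; the heading must have a component into the current equal to 1.92 knots: 17.46 sin θ = 1.92.
sin θ = 0.1100, so θ = 6.313°.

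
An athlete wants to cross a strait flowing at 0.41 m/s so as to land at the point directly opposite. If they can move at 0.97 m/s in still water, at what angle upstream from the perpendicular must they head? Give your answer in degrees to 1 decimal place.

25.0°

To cancel the current, the upstream component of the athlete's velocity must equal the flow: 0.97 sin θ = 0.41.
sin θ = 0.41 / 0.97 = 0.4227.
θ = arcsin(0.4227) = 25.004°.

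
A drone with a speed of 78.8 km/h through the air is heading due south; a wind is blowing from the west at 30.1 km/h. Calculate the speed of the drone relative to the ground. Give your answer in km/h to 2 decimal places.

Taking east as x and north as y: velocity relative to the air = (0.000, -78.800) km/h; the air relative to ground = (30.100, 0.000) km/h.
Velocity relative to ground = (0.000, -78.800) + (30.100, 0.000) = (30.100, -78.800) km/h.
Speed = |(30.100, -78.800)| = 84.353 km/h.

84.35 km/h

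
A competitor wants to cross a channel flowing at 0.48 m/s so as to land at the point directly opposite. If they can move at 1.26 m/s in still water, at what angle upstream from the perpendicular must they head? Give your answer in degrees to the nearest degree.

To cancel the current, the upstream component of the competitor's velocity must equal the flow: 1.26 sin θ = 0.48.
sin θ = 0.48 / 1.26 = 0.3810.
θ = arcsin(0.3810) = 22.393°.

22°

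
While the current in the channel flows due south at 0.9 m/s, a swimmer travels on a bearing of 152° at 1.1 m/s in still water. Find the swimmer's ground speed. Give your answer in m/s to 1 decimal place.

1.9 m/s

Taking east as x and north as y: velocity relative to the water = (0.516, -0.971) m/s; the water relative to ground = (0.000, -0.900) m/s.
Velocity relative to ground = (0.516, -0.971) + (0.000, -0.900) = (0.516, -1.871) m/s.
Speed = |(0.516, -1.871)| = 1.941 m/s.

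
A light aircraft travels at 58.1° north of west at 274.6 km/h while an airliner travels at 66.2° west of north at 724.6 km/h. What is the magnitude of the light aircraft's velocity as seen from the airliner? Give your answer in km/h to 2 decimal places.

521.25 km/h

Taking east as x and north as y: light aircraft velocity = (-145.109, 233.128) km/h; airliner velocity = (-662.980, 292.409) km/h.
Velocity of light aircraft relative to airliner = (-145.109, 233.128) − (-662.980, 292.409) = (517.871, -59.281) km/h.
Magnitude = |(517.871, -59.281)| = 521.253 km/h.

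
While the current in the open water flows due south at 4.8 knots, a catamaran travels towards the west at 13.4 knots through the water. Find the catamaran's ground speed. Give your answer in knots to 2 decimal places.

14.23 knots

Taking east as x and north as y: velocity relative to the water = (-13.400, 0.000) knots; the water relative to ground = (0.000, -4.800) knots.
Velocity relative to ground = (-13.400, 0.000) + (0.000, -4.800) = (-13.400, -4.800) knots.
Speed = |(-13.400, -4.800)| = 14.234 knots.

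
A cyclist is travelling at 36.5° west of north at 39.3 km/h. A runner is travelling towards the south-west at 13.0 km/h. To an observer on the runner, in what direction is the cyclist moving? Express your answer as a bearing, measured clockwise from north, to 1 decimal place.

340.8°

Taking east as x and north as y: cyclist velocity = (-23.377, 31.592) km/h; runner velocity = (-9.192, -9.192) km/h.
Velocity of cyclist relative to runner = (-23.377, 31.592) − (-9.192, -9.192) = (-14.184, 40.784) km/h.
Bearing = atan2(-14.18, 40.78) = 340.82° clockwise from north.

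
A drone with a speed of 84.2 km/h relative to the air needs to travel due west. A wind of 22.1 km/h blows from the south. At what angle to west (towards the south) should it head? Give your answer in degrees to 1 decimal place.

The wind pushes perpendicular to the desired track; the heading must have a component into the wind equal to 22.1 km/h: 84.2 sin θ = 22.1.
sin θ = 0.2625, so θ = 15.217°.

15.2°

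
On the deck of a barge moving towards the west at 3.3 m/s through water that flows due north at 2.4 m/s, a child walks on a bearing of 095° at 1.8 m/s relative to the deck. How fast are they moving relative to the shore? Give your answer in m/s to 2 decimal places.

2.70 m/s

In east/north components (m/s): child relative to barge = (1.793, -0.157); barge relative to water = (-3.300, 0.000); water relative to ground = (0.000, 2.400).
Sum = (-1.507, 2.243) m/s.
Speed = |(-1.507, 2.243)| = 2.702 m/s.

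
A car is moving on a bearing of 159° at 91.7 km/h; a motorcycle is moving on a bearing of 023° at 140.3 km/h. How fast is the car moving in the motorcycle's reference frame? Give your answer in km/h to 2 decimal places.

Taking east as x and north as y: car velocity = (32.862, -85.609) km/h; motorcycle velocity = (54.820, 129.147) km/h.
Velocity of car relative to motorcycle = (32.862, -85.609) − (54.820, 129.147) = (-21.957, -214.756) km/h.
Magnitude = |(-21.957, -214.756)| = 215.876 km/h.

215.88 km/h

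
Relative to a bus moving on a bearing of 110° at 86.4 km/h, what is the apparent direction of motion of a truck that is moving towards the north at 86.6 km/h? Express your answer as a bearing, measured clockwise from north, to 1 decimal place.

Taking east as x and north as y: truck velocity = (0.000, 86.600) km/h; bus velocity = (81.189, -29.551) km/h.
Velocity of truck relative to bus = (0.000, 86.600) − (81.189, -29.551) = (-81.189, 116.151) km/h.
Bearing = atan2(-81.19, 116.15) = 325.05° clockwise from north.

325.0°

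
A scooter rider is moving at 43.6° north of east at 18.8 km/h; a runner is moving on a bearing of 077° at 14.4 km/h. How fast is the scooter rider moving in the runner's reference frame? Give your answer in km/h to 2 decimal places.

9.73 km/h

Taking east as x and north as y: scooter rider velocity = (13.614, 12.965) km/h; runner velocity = (14.031, 3.239) km/h.
Velocity of scooter rider relative to runner = (13.614, 12.965) − (14.031, 3.239) = (-0.416, 9.726) km/h.
Magnitude = |(-0.416, 9.726)| = 9.734 km/h.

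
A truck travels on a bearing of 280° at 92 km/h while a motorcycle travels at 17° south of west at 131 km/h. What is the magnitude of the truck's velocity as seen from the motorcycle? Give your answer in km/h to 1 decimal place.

Taking east as x and north as y: truck velocity = (-90.602, 15.976) km/h; motorcycle velocity = (-125.276, -38.301) km/h.
Velocity of truck relative to motorcycle = (-90.602, 15.976) − (-125.276, -38.301) = (34.674, 54.276) km/h.
Magnitude = |(34.674, 54.276)| = 64.406 km/h.

64.4 km/h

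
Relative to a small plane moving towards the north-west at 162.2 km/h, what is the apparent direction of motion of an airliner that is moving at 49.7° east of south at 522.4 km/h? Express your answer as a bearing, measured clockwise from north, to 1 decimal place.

131.4°

Taking east as x and north as y: airliner velocity = (398.418, -337.883) km/h; small plane velocity = (-114.693, 114.693) km/h.
Velocity of airliner relative to small plane = (398.418, -337.883) − (-114.693, 114.693) = (513.111, -452.576) km/h.
Bearing = atan2(513.11, -452.58) = 131.41° clockwise from north.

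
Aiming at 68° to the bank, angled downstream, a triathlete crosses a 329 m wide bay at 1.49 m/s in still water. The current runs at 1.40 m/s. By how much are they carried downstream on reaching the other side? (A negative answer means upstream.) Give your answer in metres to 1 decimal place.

Perpendicular speed = 1.382 m/s; crossing time = 329 / 1.382 = 238.146 s.
Net downstream speed = 1.958 m/s.
Drift = 1.958 × 238.146 = 466.329 m (downstream).

466.3 m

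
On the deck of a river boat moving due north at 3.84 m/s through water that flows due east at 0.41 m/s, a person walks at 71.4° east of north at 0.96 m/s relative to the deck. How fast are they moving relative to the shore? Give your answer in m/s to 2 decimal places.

4.35 m/s

In east/north components (m/s): person relative to river boat = (0.910, 0.306); river boat relative to water = (0.000, 3.840); water relative to ground = (0.410, 0.000).
Sum = (1.320, 4.146) m/s.
Speed = |(1.320, 4.146)| = 4.351 m/s.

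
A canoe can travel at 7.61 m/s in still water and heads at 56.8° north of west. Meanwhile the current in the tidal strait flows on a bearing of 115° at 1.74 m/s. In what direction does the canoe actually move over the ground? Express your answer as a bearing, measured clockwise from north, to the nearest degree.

Taking east as x and north as y: velocity relative to the water = (-4.167, 6.368) m/s; the water relative to ground = (1.577, -0.735) m/s.
Velocity relative to ground = (-4.167, 6.368) + (1.577, -0.735) = (-2.590, 5.632) m/s.
Bearing = atan2(-2.59, 5.63) = 335.31° clockwise from north.

335°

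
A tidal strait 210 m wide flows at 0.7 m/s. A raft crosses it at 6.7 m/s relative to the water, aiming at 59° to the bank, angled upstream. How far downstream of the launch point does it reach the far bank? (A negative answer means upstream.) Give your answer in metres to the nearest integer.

Perpendicular speed = 5.743 m/s; crossing time = 210 / 5.743 = 36.566 s.
Net downstream speed = -2.751 m/s.
Drift = -2.751 × 36.566 = -100.584 m (upstream).

-101 m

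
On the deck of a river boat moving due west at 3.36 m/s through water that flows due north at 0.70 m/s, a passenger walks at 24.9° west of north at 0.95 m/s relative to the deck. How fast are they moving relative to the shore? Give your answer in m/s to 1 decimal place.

In east/north components (m/s): passenger relative to river boat = (-0.400, 0.862); river boat relative to water = (-3.360, 0.000); water relative to ground = (0.000, 0.700).
Sum = (-3.760, 1.562) m/s.
Speed = |(-3.760, 1.562)| = 4.071 m/s.

4.1 m/s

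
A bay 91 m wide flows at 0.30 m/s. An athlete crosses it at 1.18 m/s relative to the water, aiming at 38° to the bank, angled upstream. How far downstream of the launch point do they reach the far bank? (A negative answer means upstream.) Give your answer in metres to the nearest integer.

Perpendicular speed = 0.726 m/s; crossing time = 91 / 0.726 = 125.261 s.
Net downstream speed = -0.630 m/s.
Drift = -0.630 × 125.261 = -78.896 m (upstream).

-79 m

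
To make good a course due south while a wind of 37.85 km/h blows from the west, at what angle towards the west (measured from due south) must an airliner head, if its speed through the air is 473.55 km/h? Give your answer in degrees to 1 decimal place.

The wind pushes perpendicular to the desired track; the heading must have a component into the wind equal to 37.85 km/h: 473.55 sin θ = 37.85.
sin θ = 0.0799, so θ = 4.584°.

4.6°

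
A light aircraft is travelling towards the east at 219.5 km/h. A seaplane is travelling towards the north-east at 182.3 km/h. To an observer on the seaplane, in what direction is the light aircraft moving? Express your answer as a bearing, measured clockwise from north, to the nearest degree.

Taking east as x and north as y: light aircraft velocity = (219.500, 0.000) km/h; seaplane velocity = (128.906, 128.906) km/h.
Velocity of light aircraft relative to seaplane = (219.500, 0.000) − (128.906, 128.906) = (90.594, -128.906) km/h.
Bearing = atan2(90.59, -128.91) = 144.90° clockwise from north.

145°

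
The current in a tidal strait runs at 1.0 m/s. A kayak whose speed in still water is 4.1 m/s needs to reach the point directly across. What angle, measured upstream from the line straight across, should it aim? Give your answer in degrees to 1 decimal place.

14.1°

To cancel the current, the upstream component of the kayak's velocity must equal the flow: 4.1 sin θ = 1.0.
sin θ = 1.0 / 4.1 = 0.2439.
θ = arcsin(0.2439) = 14.117°.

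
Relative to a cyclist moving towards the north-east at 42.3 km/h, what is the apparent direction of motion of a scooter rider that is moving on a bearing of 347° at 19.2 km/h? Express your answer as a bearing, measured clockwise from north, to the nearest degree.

Taking east as x and north as y: scooter rider velocity = (-4.319, 18.708) km/h; cyclist velocity = (29.911, 29.911) km/h.
Velocity of scooter rider relative to cyclist = (-4.319, 18.708) − (29.911, 29.911) = (-34.230, -11.203) km/h.
Bearing = atan2(-34.23, -11.20) = 251.88° clockwise from north.

252°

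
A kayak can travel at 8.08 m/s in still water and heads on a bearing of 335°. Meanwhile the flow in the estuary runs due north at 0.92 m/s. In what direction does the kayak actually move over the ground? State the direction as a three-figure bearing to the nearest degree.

Taking east as x and north as y: velocity relative to the water = (-3.415, 7.323) m/s; the water relative to ground = (0.000, 0.920) m/s.
Velocity relative to ground = (-3.415, 7.323) + (0.000, 0.920) = (-3.415, 8.243) m/s.
Bearing = atan2(-3.41, 8.24) = 337.50° clockwise from north.

337°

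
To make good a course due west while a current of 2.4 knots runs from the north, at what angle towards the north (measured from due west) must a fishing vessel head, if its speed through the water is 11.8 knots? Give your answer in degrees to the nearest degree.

The current pushes perpendicular to the desired track; the heading must have a component into the current equal to 2.4 knots: 11.8 sin θ = 2.4.
sin θ = 0.2034, so θ = 11.735°.

12°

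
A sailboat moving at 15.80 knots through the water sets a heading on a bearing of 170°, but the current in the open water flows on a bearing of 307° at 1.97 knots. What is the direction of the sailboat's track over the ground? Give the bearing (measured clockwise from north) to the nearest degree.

Taking east as x and north as y: velocity relative to the water = (2.744, -15.560) knots; the water relative to ground = (-1.573, 1.186) knots.
Velocity relative to ground = (2.744, -15.560) + (-1.573, 1.186) = (1.170, -14.374) knots.
Bearing = atan2(1.17, -14.37) = 175.35° clockwise from north.

175°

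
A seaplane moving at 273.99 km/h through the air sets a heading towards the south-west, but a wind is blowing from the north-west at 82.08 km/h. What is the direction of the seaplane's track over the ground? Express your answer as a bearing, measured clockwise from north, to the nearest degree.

Taking east as x and north as y: velocity relative to the air = (-193.740, -193.740) km/h; the air relative to ground = (58.039, -58.039) km/h.
Velocity relative to ground = (-193.740, -193.740) + (58.039, -58.039) = (-135.701, -251.780) km/h.
Bearing = atan2(-135.70, -251.78) = 208.32° clockwise from north.

208°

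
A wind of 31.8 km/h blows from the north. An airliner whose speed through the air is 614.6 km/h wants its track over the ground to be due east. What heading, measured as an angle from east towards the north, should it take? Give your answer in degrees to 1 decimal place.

3.0°

The wind pushes perpendicular to the desired track; the heading must have a component into the wind equal to 31.8 km/h: 614.6 sin θ = 31.8.
sin θ = 0.0517, so θ = 2.966°.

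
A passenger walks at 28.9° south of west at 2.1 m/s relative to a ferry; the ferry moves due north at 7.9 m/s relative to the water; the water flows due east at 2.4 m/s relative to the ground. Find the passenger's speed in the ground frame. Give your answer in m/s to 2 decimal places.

6.91 m/s

In east/north components (m/s): passenger relative to ferry = (-1.838, -1.015); ferry relative to water = (0.000, 7.900); water relative to ground = (2.400, 0.000).
Sum = (0.562, 6.885) m/s.
Speed = |(0.562, 6.885)| = 6.908 m/s.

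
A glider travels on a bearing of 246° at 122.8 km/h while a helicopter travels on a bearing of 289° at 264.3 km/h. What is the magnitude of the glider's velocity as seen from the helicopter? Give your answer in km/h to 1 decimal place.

193.5 km/h

Taking east as x and north as y: glider velocity = (-112.183, -49.947) km/h; helicopter velocity = (-249.901, 86.048) km/h.
Velocity of glider relative to helicopter = (-112.183, -49.947) − (-249.901, 86.048) = (137.717, -135.995) km/h.
Magnitude = |(137.717, -135.995)| = 193.548 km/h.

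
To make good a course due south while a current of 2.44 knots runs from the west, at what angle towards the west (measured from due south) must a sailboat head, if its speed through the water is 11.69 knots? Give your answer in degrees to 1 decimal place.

12.0°

The current pushes perpendicular to the desired track; the heading must have a component into the current equal to 2.44 knots: 11.69 sin θ = 2.44.
sin θ = 0.2087, so θ = 12.048°.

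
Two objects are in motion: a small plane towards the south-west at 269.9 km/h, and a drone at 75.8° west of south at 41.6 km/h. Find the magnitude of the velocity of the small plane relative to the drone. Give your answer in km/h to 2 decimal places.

Taking east as x and north as y: small plane velocity = (-190.848, -190.848) km/h; drone velocity = (-40.329, -10.205) km/h.
Velocity of small plane relative to drone = (-190.848, -190.848) − (-40.329, -10.205) = (-150.519, -180.643) km/h.
Magnitude = |(-150.519, -180.643)| = 235.134 km/h.

235.13 km/h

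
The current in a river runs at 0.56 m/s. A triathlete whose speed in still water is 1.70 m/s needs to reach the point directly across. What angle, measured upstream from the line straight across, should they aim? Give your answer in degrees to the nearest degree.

19°

To cancel the current, the upstream component of the triathlete's velocity must equal the flow: 1.70 sin θ = 0.56.
sin θ = 0.56 / 1.70 = 0.3294.
θ = arcsin(0.3294) = 19.233°.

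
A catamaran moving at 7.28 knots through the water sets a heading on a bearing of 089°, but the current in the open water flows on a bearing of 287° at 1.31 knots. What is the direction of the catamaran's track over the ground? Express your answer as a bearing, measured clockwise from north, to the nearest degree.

085°

Taking east as x and north as y: velocity relative to the water = (7.279, 0.127) knots; the water relative to ground = (-1.253, 0.383) knots.
Velocity relative to ground = (7.279, 0.127) + (-1.253, 0.383) = (6.026, 0.510) knots.
Bearing = atan2(6.03, 0.51) = 85.16° clockwise from north.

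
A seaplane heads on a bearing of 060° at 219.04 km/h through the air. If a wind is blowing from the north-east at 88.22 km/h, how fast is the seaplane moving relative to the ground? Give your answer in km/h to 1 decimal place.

Taking east as x and north as y: velocity relative to the air = (189.694, 109.520) km/h; the air relative to ground = (-62.381, -62.381) km/h.
Velocity relative to ground = (189.694, 109.520) + (-62.381, -62.381) = (127.313, 47.139) km/h.
Speed = |(127.313, 47.139)| = 135.760 km/h.

135.8 km/h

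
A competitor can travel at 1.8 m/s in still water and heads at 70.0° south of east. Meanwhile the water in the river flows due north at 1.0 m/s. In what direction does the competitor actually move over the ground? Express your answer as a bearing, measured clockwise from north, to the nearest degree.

Taking east as x and north as y: velocity relative to the water = (0.616, -1.691) m/s; the water relative to ground = (0.000, 1.000) m/s.
Velocity relative to ground = (0.616, -1.691) + (0.000, 1.000) = (0.616, -0.691) m/s.
Bearing = atan2(0.62, -0.69) = 138.32° clockwise from north.

138°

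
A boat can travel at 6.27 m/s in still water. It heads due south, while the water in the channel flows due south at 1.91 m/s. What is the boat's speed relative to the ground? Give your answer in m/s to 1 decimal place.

8.2 m/s

Taking east as x and north as y: velocity relative to the water = (0.000, -6.270) m/s; the water relative to ground = (0.000, -1.910) m/s.
Velocity relative to ground = (0.000, -6.270) + (0.000, -1.910) = (0.000, -8.180) m/s.
Speed = |(0.000, -8.180)| = 8.180 m/s.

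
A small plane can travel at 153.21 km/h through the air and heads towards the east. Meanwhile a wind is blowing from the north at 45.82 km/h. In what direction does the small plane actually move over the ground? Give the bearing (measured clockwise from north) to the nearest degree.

Taking east as x and north as y: velocity relative to the air = (153.210, 0.000) km/h; the air relative to ground = (0.000, -45.820) km/h.
Velocity relative to ground = (153.210, 0.000) + (0.000, -45.820) = (153.210, -45.820) km/h.
Bearing = atan2(153.21, -45.82) = 106.65° clockwise from north.

107°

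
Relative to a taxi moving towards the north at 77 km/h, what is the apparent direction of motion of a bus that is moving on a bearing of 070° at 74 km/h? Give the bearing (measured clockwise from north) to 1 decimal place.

Taking east as x and north as y: bus velocity = (69.537, 25.309) km/h; taxi velocity = (0.000, 77.000) km/h.
Velocity of bus relative to taxi = (69.537, 25.309) − (0.000, 77.000) = (69.537, -51.691) km/h.
Bearing = atan2(69.54, -51.69) = 126.63° clockwise from north.

126.6°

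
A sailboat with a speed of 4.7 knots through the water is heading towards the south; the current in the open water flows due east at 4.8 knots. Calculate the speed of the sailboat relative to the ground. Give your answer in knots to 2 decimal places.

Taking east as x and north as y: velocity relative to the water = (0.000, -4.700) knots; the water relative to ground = (4.800, 0.000) knots.
Velocity relative to ground = (0.000, -4.700) + (4.800, 0.000) = (4.800, -4.700) knots.
Speed = |(4.800, -4.700)| = 6.718 knots.

6.72 knots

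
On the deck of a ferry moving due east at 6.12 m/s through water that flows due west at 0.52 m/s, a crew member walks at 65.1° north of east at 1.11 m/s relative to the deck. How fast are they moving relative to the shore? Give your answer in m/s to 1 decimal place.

6.2 m/s

In east/north components (m/s): crew member relative to ferry = (0.467, 1.007); ferry relative to water = (6.120, 0.000); water relative to ground = (-0.520, 0.000).
Sum = (6.067, 1.007) m/s.
Speed = |(6.067, 1.007)| = 6.150 m/s.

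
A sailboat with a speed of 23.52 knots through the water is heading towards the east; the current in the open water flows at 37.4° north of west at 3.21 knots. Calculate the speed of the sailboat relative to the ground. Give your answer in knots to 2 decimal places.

Taking east as x and north as y: velocity relative to the water = (23.520, 0.000) knots; the water relative to ground = (-2.550, 1.950) knots.
Velocity relative to ground = (23.520, 0.000) + (-2.550, 1.950) = (20.970, 1.950) knots.
Speed = |(20.970, 1.950)| = 21.060 knots.

21.06 knots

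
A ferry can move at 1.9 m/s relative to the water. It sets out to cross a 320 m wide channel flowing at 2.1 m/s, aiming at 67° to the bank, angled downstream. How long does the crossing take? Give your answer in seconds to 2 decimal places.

The component of the ferry's velocity perpendicular to the bank is 1.9 × sin 67° = 1.749 m/s.
The current is parallel to the bank, so it does not affect the crossing time.
Time = 320 / 1.749 = 182.966 s.

182.97 s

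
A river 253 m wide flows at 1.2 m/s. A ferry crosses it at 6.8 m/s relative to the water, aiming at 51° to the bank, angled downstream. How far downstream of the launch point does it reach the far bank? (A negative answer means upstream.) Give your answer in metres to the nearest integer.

Perpendicular speed = 5.285 m/s; crossing time = 253 / 5.285 = 47.875 s.
Net downstream speed = 5.479 m/s.
Drift = 5.479 × 47.875 = 262.325 m (downstream).

262 m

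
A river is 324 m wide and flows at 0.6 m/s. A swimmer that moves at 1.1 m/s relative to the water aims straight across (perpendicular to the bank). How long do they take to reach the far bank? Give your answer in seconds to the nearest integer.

The component of the swimmer's velocity perpendicular to the bank is 1.1 m/s.
Only the cross-stream component determines the crossing time; the current contributes nothing perpendicular to the bank.
Time = 324 / 1.100 = 294.545 s.

295 s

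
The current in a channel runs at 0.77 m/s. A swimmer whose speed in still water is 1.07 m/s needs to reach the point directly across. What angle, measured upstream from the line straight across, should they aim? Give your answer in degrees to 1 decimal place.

To cancel the current, the upstream component of the swimmer's velocity must equal the flow: 1.07 sin θ = 0.77.
sin θ = 0.77 / 1.07 = 0.7196.
θ = arcsin(0.7196) = 46.024°.

46.0°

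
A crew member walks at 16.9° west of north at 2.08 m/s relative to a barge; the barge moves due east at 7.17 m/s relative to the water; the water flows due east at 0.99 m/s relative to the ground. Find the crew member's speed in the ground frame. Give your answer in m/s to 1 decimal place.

In east/north components (m/s): crew member relative to barge = (-0.605, 1.990); barge relative to water = (7.170, 0.000); water relative to ground = (0.990, 0.000).
Sum = (7.555, 1.990) m/s.
Speed = |(7.555, 1.990)| = 7.813 m/s.

7.8 m/s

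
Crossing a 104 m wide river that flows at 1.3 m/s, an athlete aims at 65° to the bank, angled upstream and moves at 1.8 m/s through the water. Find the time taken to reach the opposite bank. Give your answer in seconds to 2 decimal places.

The component of the athlete's velocity perpendicular to the bank is 1.8 × sin 65° = 1.631 m/s.
Only the cross-stream component determines the crossing time; the current contributes nothing perpendicular to the bank.
Time = 104 / 1.631 = 63.751 s.

63.75 s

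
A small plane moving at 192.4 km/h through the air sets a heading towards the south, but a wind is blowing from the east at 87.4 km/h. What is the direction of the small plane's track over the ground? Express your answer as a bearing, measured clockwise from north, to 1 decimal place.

Taking east as x and north as y: velocity relative to the air = (0.000, -192.400) km/h; the air relative to ground = (-87.400, 0.000) km/h.
Velocity relative to ground = (0.000, -192.400) + (-87.400, 0.000) = (-87.400, -192.400) km/h.
Bearing = atan2(-87.40, -192.40) = 204.43° clockwise from north.

204.4°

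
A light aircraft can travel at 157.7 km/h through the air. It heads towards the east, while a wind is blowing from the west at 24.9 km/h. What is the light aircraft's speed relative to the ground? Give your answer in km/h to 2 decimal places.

Taking east as x and north as y: velocity relative to the air = (157.700, 0.000) km/h; the air relative to ground = (24.900, 0.000) km/h.
Velocity relative to ground = (157.700, 0.000) + (24.900, 0.000) = (182.600, 0.000) km/h.
Speed = |(182.600, 0.000)| = 182.600 km/h.

182.60 km/h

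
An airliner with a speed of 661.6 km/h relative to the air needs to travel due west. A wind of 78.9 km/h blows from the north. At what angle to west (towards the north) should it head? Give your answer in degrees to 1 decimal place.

6.8°

The wind pushes perpendicular to the desired track; the heading must have a component into the wind equal to 78.9 km/h: 661.6 sin θ = 78.9.
sin θ = 0.1193, so θ = 6.849°.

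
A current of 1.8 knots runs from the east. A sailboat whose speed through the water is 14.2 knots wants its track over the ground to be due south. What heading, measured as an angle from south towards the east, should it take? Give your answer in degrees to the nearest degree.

The current pushes perpendicular to the desired track; the heading must have a component into the current equal to 1.8 knots: 14.2 sin θ = 1.8.
sin θ = 0.1268, so θ = 7.282°.

7°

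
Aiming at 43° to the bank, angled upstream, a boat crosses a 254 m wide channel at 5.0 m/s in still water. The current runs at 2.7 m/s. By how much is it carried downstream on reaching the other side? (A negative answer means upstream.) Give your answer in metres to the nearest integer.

Perpendicular speed = 3.410 m/s; crossing time = 254 / 3.410 = 74.487 s.
Net downstream speed = -0.957 m/s.
Drift = -0.957 × 74.487 = -71.267 m (upstream).

-71 m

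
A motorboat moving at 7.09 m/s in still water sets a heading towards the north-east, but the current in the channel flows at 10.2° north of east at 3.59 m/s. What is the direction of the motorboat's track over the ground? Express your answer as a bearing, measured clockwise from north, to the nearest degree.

Taking east as x and north as y: velocity relative to the water = (5.013, 5.013) m/s; the water relative to ground = (3.533, 0.636) m/s.
Velocity relative to ground = (5.013, 5.013) + (3.533, 0.636) = (8.547, 5.649) m/s.
Bearing = atan2(8.55, 5.65) = 56.54° clockwise from north.

057°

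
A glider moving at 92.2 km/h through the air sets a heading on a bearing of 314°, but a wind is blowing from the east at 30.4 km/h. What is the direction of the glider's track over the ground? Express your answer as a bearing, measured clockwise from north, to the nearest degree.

Taking east as x and north as y: velocity relative to the air = (-66.323, 64.048) km/h; the air relative to ground = (-30.400, 0.000) km/h.
Velocity relative to ground = (-66.323, 64.048) + (-30.400, 0.000) = (-96.723, 64.048) km/h.
Bearing = atan2(-96.72, 64.05) = 303.51° clockwise from north.

304°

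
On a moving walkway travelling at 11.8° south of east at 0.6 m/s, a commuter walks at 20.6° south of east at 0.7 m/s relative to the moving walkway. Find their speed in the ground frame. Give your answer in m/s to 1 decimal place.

1.3 m/s

Taking east as x and north as y: moving walkway velocity = (0.587, -0.123) m/s; commuter velocity relative to moving walkway = (0.655, -0.246) m/s.
Velocity relative to ground = (0.587, -0.123) + (0.655, -0.246) = (1.243, -0.369) m/s.
Speed = |(1.243, -0.369)| = 1.296 m/s.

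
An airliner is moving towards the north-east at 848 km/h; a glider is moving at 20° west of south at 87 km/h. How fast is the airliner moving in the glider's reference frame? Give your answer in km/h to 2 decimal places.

927.58 km/h

Taking east as x and north as y: airliner velocity = (599.627, 599.627) km/h; glider velocity = (-29.756, -81.753) km/h.
Velocity of airliner relative to glider = (599.627, 599.627) − (-29.756, -81.753) = (629.382, 681.380) km/h.
Magnitude = |(629.382, 681.380)| = 927.578 km/h.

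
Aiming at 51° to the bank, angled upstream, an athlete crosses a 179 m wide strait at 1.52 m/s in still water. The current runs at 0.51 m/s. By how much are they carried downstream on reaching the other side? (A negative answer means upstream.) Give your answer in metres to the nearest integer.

Perpendicular speed = 1.181 m/s; crossing time = 179 / 1.181 = 151.533 s.
Net downstream speed = -0.447 m/s.
Drift = -0.447 × 151.533 = -67.670 m (upstream).

-68 m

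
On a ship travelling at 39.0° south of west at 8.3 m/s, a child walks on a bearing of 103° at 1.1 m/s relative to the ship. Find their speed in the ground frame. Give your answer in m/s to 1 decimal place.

Taking east as x and north as y: ship velocity = (-6.450, -5.223) m/s; child velocity relative to ship = (1.072, -0.247) m/s.
Velocity relative to ground = (-6.450, -5.223) + (1.072, -0.247) = (-5.379, -5.471) m/s.
Speed = |(-5.379, -5.471)| = 7.672 m/s.

7.7 m/s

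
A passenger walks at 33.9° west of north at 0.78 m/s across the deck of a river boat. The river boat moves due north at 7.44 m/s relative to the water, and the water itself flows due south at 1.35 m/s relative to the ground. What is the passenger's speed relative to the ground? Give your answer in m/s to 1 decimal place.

6.8 m/s

In east/north components (m/s): passenger relative to river boat = (-0.435, 0.647); river boat relative to water = (0.000, 7.440); water relative to ground = (0.000, -1.350).
Sum = (-0.435, 6.737) m/s.
Speed = |(-0.435, 6.737)| = 6.751 m/s.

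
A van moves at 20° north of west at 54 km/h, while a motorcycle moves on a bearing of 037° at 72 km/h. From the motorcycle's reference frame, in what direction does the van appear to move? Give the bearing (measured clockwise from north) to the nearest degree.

247°

Taking east as x and north as y: van velocity = (-50.743, 18.469) km/h; motorcycle velocity = (43.331, 57.502) km/h.
Velocity of van relative to motorcycle = (-50.743, 18.469) − (43.331, 57.502) = (-94.074, -39.033) km/h.
Bearing = atan2(-94.07, -39.03) = 247.47° clockwise from north.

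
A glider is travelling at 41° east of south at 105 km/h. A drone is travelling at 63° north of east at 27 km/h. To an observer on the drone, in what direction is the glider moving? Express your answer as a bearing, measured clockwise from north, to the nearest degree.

Taking east as x and north as y: glider velocity = (68.886, -79.245) km/h; drone velocity = (12.258, 24.057) km/h.
Velocity of glider relative to drone = (68.886, -79.245) − (12.258, 24.057) = (56.628, -103.302) km/h.
Bearing = atan2(56.63, -103.30) = 151.27° clockwise from north.

151°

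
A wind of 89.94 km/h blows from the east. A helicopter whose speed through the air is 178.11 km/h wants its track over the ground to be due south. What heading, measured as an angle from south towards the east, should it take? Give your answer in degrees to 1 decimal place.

30.3°

The wind pushes perpendicular to the desired track; the heading must have a component into the wind equal to 89.94 km/h: 178.11 sin θ = 89.94.
sin θ = 0.5050, so θ = 30.329°.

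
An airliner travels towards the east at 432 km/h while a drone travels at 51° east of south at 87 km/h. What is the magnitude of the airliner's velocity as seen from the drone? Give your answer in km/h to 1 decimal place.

Taking east as x and north as y: airliner velocity = (432.000, 0.000) km/h; drone velocity = (67.612, -54.751) km/h.
Velocity of airliner relative to drone = (432.000, 0.000) − (67.612, -54.751) = (364.388, 54.751) km/h.
Magnitude = |(364.388, 54.751)| = 368.479 km/h.

368.5 km/h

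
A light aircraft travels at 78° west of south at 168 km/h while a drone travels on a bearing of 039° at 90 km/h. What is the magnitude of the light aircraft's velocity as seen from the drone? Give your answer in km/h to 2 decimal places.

Taking east as x and north as y: light aircraft velocity = (-164.329, -34.929) km/h; drone velocity = (56.639, 69.943) km/h.
Velocity of light aircraft relative to drone = (-164.329, -34.929) − (56.639, 69.943) = (-220.968, -104.872) km/h.
Magnitude = |(-220.968, -104.872)| = 244.591 km/h.

244.59 km/h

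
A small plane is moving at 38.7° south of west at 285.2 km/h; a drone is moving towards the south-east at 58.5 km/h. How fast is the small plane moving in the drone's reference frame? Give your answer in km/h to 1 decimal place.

Taking east as x and north as y: small plane velocity = (-222.579, -178.319) km/h; drone velocity = (41.366, -41.366) km/h.
Velocity of small plane relative to drone = (-222.579, -178.319) − (41.366, -41.366) = (-263.944, -136.953) km/h.
Magnitude = |(-263.944, -136.953)| = 297.360 km/h.

297.4 km/h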